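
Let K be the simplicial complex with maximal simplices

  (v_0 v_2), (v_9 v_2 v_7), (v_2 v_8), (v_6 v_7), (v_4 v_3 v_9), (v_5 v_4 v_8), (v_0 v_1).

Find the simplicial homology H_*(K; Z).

H_0 ≅ Z,  H_1 ≅ Z,  H_2 = 0.

Take the total order v_0 < v_1 < v_2 < v_3 < v_4 < v_5 < v_6 < v_7 < v_8 < v_9 on the vertex set. Then K (dimension 2) consists of the simplices:

  0-simplices (10): [v_0], [v_1], [v_2], [v_3], [v_4], [v_5], [v_6], [v_7], [v_8], [v_9]
  1-simplices (13): [v_0,v_1], [v_0,v_2], [v_2,v_7], [v_2,v_8], [v_2,v_9], [v_3,v_4], [v_3,v_9], [v_4,v_5], [v_4,v_8], [v_4,v_9], [v_5,v_8], [v_6,v_7], [v_7,v_9]
  2-simplices (3): [v_2,v_7,v_9], [v_3,v_4,v_9], [v_4,v_5,v_8]

giving chain groups C_0 ≅ Z^10, C_1 ≅ Z^13, C_2 ≅ Z^3.

Boundary ∂_1: C_1 → C_0 is given by ∂[p,q] = [q] − [p]. For instance
  ∂[v_2,v_9] = [v_9] − [v_2].
This gives a 10×13 integer matrix of rank 9; reducing to Smith normal form yields diagonal entries (1,1,1,1,1,1,1,1,1).

Boundary ∂_2: C_2 → C_1 sends each 2-simplex [p,q,r] to [q,r] − [p,r] + [p,q]. For instance
  ∂[v_2,v_7,v_9] = [v_7,v_9] − [v_2,v_9] + [v_2,v_7],
  ∂[v_4,v_5,v_8] = [v_5,v_8] − [v_4,v_8] + [v_4,v_5].
As a 13×3 matrix over Z this has rank 3, with invariant factors (1,1,1).

From H_k ≅ ker(∂_k) / im(∂_{k+1}) we obtain:

  H_0: rank C_0 − rank ∂_1 = 10 − 9 = 1, and the invariant factors of ∂_1 are all 1, so H_0 = Z.
  H_1: rank ker ∂_1 − rank ∂_2 = (13 − 9) − 3 = 1, and the invariant factors of ∂_2 are all 1, so H_1 = Z.
  H_2: rank ker ∂_2 − rank ∂_3 = (3 − 3) − 0 = 0, and there is no ∂_3, so H_2 = 0.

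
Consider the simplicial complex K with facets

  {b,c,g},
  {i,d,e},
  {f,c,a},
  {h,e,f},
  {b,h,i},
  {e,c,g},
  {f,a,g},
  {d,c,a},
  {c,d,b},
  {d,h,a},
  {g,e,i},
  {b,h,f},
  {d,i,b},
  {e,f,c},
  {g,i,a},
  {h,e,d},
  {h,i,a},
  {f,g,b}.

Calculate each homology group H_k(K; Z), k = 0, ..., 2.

Order the vertices as a < b < c < d < e < f < g < h < i. Listing each simplex with vertices in this order, K has dimension 2 with simplices:

  0-simplices (9): a, b, c, d, e, f, g, h, i
  1-simplices (27): ac, ad, af, ag, ah, ai, bc, bd, bf, bg, bh, bi, cd, ce, cf, cg, de, dh, di, ef, eg, eh, ei, fg, fh, gi, hi
  2-simplices (18): acd, acf, adh, afg, agi, ahi, bcd, bcg, bdi, bfg, bfh, bhi, cef, ceg, deh, dei, efh, egi

so the chain groups are C_0 ≅ Z^9, C_1 ≅ Z^27, C_2 ≅ Z^18.

The boundary map ∂_1: C_1 → C_0 is given by ∂[p,q] = [q] − [p]. For instance
  ∂ag = g − a.
The 9×27 boundary matrix has rank 8 and Smith normal form diag(1,1,1,1,1,1,1,1).

∂_2: C_2 → C_1 acts by ∂[p,q,r] = [q,r] − [p,r] + [p,q]. For instance
  ∂deh = eh − dh + de,
  ∂cef = ef − cf + ce.
This gives a 27×18 integer matrix of rank 18; reducing to Smith normal form yields diagonal entries (1,1,1,1,1,1,1,1,1,1,1,1,1,1,1,1,1,2).

Computing H_k = (kernel of ∂_k) / (image of ∂_{k+1}):

  H_0: rank C_0 − rank ∂_1 = 9 − 8 = 1, and the invariant factors of ∂_1 are all 1, so H_0 = Z.
  H_1: rank ker ∂_1 − rank ∂_2 = (27 − 8) − 18 = 1, and ∂_2 has invariant factor 2 > 1, so H_1 = Z ⊕ Z/2Z.
  H_2: rank ker ∂_2 − rank ∂_3 = (18 − 18) − 0 = 0, and there is no ∂_3, so H_2 = 0.

(K is a triangulation of the Klein bottle.)

H_0 ≅ Z,  H_1 ≅ Z ⊕ Z/2Z,  H_2 = 0.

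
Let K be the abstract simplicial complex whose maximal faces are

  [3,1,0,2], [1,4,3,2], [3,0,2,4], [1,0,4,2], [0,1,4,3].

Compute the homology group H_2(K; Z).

Fix the vertex order 0 < 1 < 2 < 3 < 4 and write every simplex with vertices in increasing order. Then dim K = 3 and the simplices of K are:

  0-simplices (5): [0], [1], [2], [3], [4]
  1-simplices (10): [0,1], [0,2], [0,3], [0,4], [1,2], [1,3], [1,4], [2,3], [2,4], [3,4]
  2-simplices (10): [0,1,2], [0,1,3], [0,1,4], [0,2,3], [0,2,4], [0,3,4], [1,2,3], [1,2,4], [1,3,4], [2,3,4]
  3-simplices (5): [0,1,2,3], [0,1,2,4], [0,1,3,4], [0,2,3,4], [1,2,3,4]

so the chain groups are C_0 ≅ Z^5, C_1 ≅ Z^10, C_2 ≅ Z^10, C_3 ≅ Z^5.

∂_1: C_1 → C_0 is given by ∂[p,q] = [q] − [p]. For instance
  ∂[2,4] = [4] − [2].
This gives a 5×10 integer matrix of rank 4; reducing to Smith normal form yields diagonal entries (1,1,1,1).

∂_2: C_2 → C_1 acts by ∂[p,q,r] = [q,r] − [p,r] + [p,q]. For instance
  ∂[0,3,4] = [3,4] − [0,4] + [0,3],
  ∂[0,1,4] = [1,4] − [0,4] + [0,1].
The resulting 10×10 matrix has rank 6, and its Smith normal form has invariant factors (1,1,1,1,1,1).

∂_3: C_3 → C_2 sends each 3-simplex σ to the alternating sum Σ_i (−1)^i (σ with its i-th vertex removed). For instance
  ∂[0,1,3,4] = [1,3,4] − [0,3,4] + [0,1,4] − [0,1,3],
  ∂[0,2,3,4] = [2,3,4] − [0,3,4] + [0,2,4] − [0,2,3].
This gives a 10×5 integer matrix of rank 4; reducing to Smith normal form yields diagonal entries (1,1,1,1).

From H_k ≅ ker(∂_k) / im(∂_{k+1}) we obtain:

  H_2: rank ker ∂_2 − rank ∂_3 = (10 − 6) − 4 = 0, and the invariant factors of ∂_3 are all 1, so H_2 ≅ 0.

H_2 = 0.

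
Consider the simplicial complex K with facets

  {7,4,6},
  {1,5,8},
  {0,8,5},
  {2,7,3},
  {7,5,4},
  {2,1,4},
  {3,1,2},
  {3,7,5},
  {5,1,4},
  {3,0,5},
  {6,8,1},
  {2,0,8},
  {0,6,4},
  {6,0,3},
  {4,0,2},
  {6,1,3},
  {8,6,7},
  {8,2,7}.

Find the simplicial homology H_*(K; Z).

H_0 ≅ Z,  H_1 ≅ Z^2,  H_2 ≅ Z.

Take the total order 0 < 1 < 2 < 3 < 4 < 5 < 6 < 7 < 8 on the vertex set. Then K (dimension 2) consists of the simplices:

  0-simplices (9): [0], [1], [2], [3], [4], [5], [6], [7], [8]
  1-simplices (27): (27 of them)
  2-simplices (18): [0,2,4], [0,2,8], [0,3,5], [0,3,6], [0,4,6], [0,5,8], [1,2,3], [1,2,4], [1,3,6], [1,4,5], [1,5,8], [1,6,8], [2,3,7], [2,7,8], [3,5,7], [4,5,7], [4,6,7], [6,7,8]

Hence C_0 ≅ Z^9, C_1 ≅ Z^27, C_2 ≅ Z^18.

The boundary map ∂_1: C_1 → C_0 is given by ∂[p,q] = [q] − [p].
This gives a 9×27 integer matrix of rank 8; reducing to Smith normal form yields diagonal entries (1,1,1,1,1,1,1,1).

The boundary map ∂_2: C_2 → C_1 acts by ∂[p,q,r] = [q,r] − [p,r] + [p,q]. For instance
  ∂[1,2,4] = [2,4] − [1,4] + [1,2],
  ∂[0,3,6] = [3,6] − [0,6] + [0,3].
The 27×18 boundary matrix has rank 17 and Smith normal form diag(1,1,1,1,1,1,1,1,1,1,1,1,1,1,1,1,1).

From H_k ≅ ker(∂_k) / im(∂_{k+1}) we obtain:

  H_0: rank C_0 − rank ∂_1 = 9 − 8 = 1, and the invariant factors of ∂_1 are all 1, so H_0 ≅ Z.
  H_1: rank ker ∂_1 − rank ∂_2 = (27 − 8) − 17 = 2, and the invariant factors of ∂_2 are all 1, so H_1 ≅ Z^2.
  H_2: rank ker ∂_2 − rank ∂_3 = (18 − 17) − 0 = 1, and there is no ∂_3, so H_2 ≅ Z.

As a check, the Euler characteristic is 9 − 27 + 18 = 0, which agrees with 1 − 2 + 1 = 0.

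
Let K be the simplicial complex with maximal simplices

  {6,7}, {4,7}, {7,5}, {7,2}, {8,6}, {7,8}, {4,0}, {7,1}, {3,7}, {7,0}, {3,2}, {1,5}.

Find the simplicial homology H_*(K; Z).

H_0 ≅ Z,  H_1 ≅ Z^4.

Take the total order 0 < 1 < 2 < 3 < 4 < 5 < 6 < 7 < 8 on the vertex set. Then K (dimension 1) consists of the simplices:

  0-simplices (9): [0], [1], [2], [3], [4], [5], [6], [7], [8]
  1-simplices (12): [0,4], [0,7], [1,5], [1,7], [2,3], [2,7], [3,7], [4,7], [5,7], [6,7], [6,8], [7,8]

Hence C_0 ≅ Z^9, C_1 ≅ Z^12.

Boundary ∂_1: C_1 → C_0 is given by ∂[p,q] = [q] − [p]. For instance
  ∂[5,7] = [7] − [5].
This gives a 9×12 integer matrix of rank 8; reducing to Smith normal form yields diagonal entries (1,1,1,1,1,1,1,1).

Computing H_k = (kernel of ∂_k) / (image of ∂_{k+1}):

  H_0: rank C_0 − rank ∂_1 = 9 − 8 = 1, and the invariant factors of ∂_1 are all 1, so H_0 = Z.
  H_1: rank ker ∂_1 − rank ∂_2 = (12 − 8) − 0 = 4, and there is no ∂_2, so H_1 = Z^4.

(K is a triangulation of a wedge of 4 circles.)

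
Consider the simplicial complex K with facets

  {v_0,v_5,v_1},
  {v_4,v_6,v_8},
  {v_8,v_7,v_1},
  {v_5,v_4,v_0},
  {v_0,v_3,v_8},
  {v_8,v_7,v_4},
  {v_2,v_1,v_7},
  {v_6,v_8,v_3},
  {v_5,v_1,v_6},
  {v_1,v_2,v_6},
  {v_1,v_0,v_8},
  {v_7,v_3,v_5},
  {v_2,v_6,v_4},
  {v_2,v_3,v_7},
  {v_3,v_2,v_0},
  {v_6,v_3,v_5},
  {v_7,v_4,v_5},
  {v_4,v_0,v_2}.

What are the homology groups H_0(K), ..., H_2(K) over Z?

H_0 = Z,  H_1 = Z^2,  H_2 = Z.

Order the vertices as v_0 < v_1 < v_2 < v_3 < v_4 < v_5 < v_6 < v_7 < v_8. Listing each simplex with vertices in this order, K has dimension 2 with simplices:

  0-simplices (9): [v_0], [v_1], [v_2], [v_3], [v_4], [v_5], [v_6], [v_7], [v_8]
  1-simplices (27): (27 of them)
  2-simplices (18): (18 of them)

giving chain groups C_0 ≅ Z^9, C_1 ≅ Z^27, C_2 ≅ Z^18.

Boundary ∂_1: C_1 → C_0 sends each edge [p,q] (with p < q) to q − p.
As a 9×27 matrix over Z this has rank 8, with invariant factors (1,1,1,1,1,1,1,1).

Boundary ∂_2: C_2 → C_1 acts by ∂[p,q,r] = [q,r] − [p,r] + [p,q]. For instance
  ∂[v_0,v_4,v_5] = [v_4,v_5] − [v_0,v_5] + [v_0,v_4],
  ∂[v_0,v_2,v_4] = [v_2,v_4] − [v_0,v_4] + [v_0,v_2].
The resulting 27×18 matrix has rank 17, and its Smith normal form has invariant factors (1,1,1,1,1,1,1,1,1,1,1,1,1,1,1,1,1).

Reading off H_k = ker ∂_k / im ∂_{k+1}:

  H_0: rank C_0 − rank ∂_1 = 9 − 8 = 1, and the invariant factors of ∂_1 are all 1, so H_0 = Z.
  H_1: rank ker ∂_1 − rank ∂_2 = (27 − 8) − 17 = 2, and the invariant factors of ∂_2 are all 1, so H_1 = Z^2.
  H_2: rank ker ∂_2 − rank ∂_3 = (18 − 17) − 0 = 1, and there is no ∂_3, so H_2 = Z.

As a check, the Euler characteristic is 9 − 27 + 18 = 0, which agrees with 1 − 2 + 1 = 0.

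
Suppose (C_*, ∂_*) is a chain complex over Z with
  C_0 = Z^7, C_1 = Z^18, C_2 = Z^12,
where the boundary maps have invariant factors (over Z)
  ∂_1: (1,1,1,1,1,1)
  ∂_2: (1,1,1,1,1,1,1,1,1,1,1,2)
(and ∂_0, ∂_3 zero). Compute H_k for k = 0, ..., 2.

H_0: b_0 = 7 − 0 − 6 = 1; torsion from ∂_1 factors > 1: none. So H_0 = Z.
H_1: b_1 = 18 − 6 − 12 = 0; torsion from ∂_2 factors > 1: [2]. So H_1 = Z/2.
H_2: b_2 = 12 − 12 − 0 = 0; torsion from ∂_3 factors > 1: none. So H_2 = 0.

H_0 = Z,  H_1 = Z/2,  H_2 = 0.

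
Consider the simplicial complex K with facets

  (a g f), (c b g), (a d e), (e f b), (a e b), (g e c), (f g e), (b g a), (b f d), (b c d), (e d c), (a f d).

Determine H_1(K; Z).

Order the vertices as a < b < c < d < e < f < g. Listing each simplex with vertices in this order, K has dimension 2 with simplices:

  0-simplices (7): a, b, c, d, e, f, g
  1-simplices (18): ab, ad, ae, af, ag, bc, bd, be, bf, bg, cd, ce, cg, de, df, ef, eg, fg
  2-simplices (12): abe, abg, ade, adf, afg, bcd, bcg, bdf, bef, cde, ceg, efg

giving chain groups C_0 ≅ Z^7, C_1 ≅ Z^18, C_2 ≅ Z^12.

Boundary ∂_1: C_1 → C_0 maps an edge to its endpoints' difference, ∂[p,q] = q − p. For instance
  ∂fg = g − f.
The 7×18 boundary matrix has rank 6 and Smith normal form diag(1,1,1,1,1,1).

∂_2: C_2 → C_1 acts by ∂[p,q,r] = [q,r] − [p,r] + [p,q]. For instance
  ∂bcg = cg − bg + bc,
  ∂ceg = eg − cg + ce.
This gives a 18×12 integer matrix of rank 12; reducing to Smith normal form yields diagonal entries (1,1,1,1,1,1,1,1,1,1,1,2).

Reading off H_k = ker ∂_k / im ∂_{k+1}:

  H_1: rank ker ∂_1 − rank ∂_2 = (18 − 6) − 12 = 0, and ∂_2 has invariant factor 2 > 1, so H_1 = Z_2.

(K is a triangulation of the real projective plane RP^2.)

H_1 ≅ Z_2.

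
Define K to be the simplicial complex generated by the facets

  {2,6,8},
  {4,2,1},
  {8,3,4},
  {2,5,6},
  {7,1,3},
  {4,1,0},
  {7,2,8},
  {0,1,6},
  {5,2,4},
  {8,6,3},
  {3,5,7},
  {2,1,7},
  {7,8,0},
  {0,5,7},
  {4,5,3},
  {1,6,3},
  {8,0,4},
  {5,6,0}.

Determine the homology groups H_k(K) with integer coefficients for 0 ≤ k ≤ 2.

Take the total order 0 < 1 < 2 < 3 < 4 < 5 < 6 < 7 < 8 on the vertex set. Then K (dimension 2) consists of the simplices:

  0-simplices (9): [0], [1], [2], [3], [4], [5], [6], [7], [8]
  1-simplices (27): (27 of them)
  2-simplices (18): [0,1,4], [0,1,6], [0,4,8], [0,5,6], [0,5,7], [0,7,8], [1,2,4], [1,2,7], [1,3,6], [1,3,7], [2,4,5], [2,5,6], [2,6,8], [2,7,8], [3,4,5], [3,4,8], [3,5,7], [3,6,8]

so the chain groups are C_0 ≅ Z^9, C_1 ≅ Z^27, C_2 ≅ Z^18.

Boundary ∂_1: C_1 → C_0 sends each edge [p,q] (with p < q) to q − p. For instance
  ∂[3,5] = [5] − [3].
As a 9×27 matrix over Z this has rank 8, with invariant factors (1,1,1,1,1,1,1,1).

The boundary map ∂_2: C_2 → C_1 maps a triangle to the signed sum of its edges. For instance
  ∂[0,4,8] = [4,8] − [0,8] + [0,4],
  ∂[3,4,5] = [4,5] − [3,5] + [3,4].
As a 27×18 matrix over Z this has rank 17, with invariant factors (1,1,1,1,1,1,1,1,1,1,1,1,1,1,1,1,1).

Reading off H_k = ker ∂_k / im ∂_{k+1}:

  H_0: rank C_0 − rank ∂_1 = 9 − 8 = 1, and the invariant factors of ∂_1 are all 1, so H_0 = Z.
  H_1: rank ker ∂_1 − rank ∂_2 = (27 − 8) − 17 = 2, and the invariant factors of ∂_2 are all 1, so H_1 = Z^2.
  H_2: rank ker ∂_2 − rank ∂_3 = (18 − 17) − 0 = 1, and there is no ∂_3, so H_2 = Z.

As a check, the Euler characteristic is 9 − 27 + 18 = 0, which agrees with 1 − 2 + 1 = 0.
(K is a triangulation of the torus T^2.)

H_0 = Z,  H_1 = Z^2,  H_2 = Z.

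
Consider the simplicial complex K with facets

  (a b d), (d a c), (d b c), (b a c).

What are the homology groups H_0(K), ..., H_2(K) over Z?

Fix the vertex order a < b < c < d and write every simplex with vertices in increasing order. Then dim K = 2 and the simplices of K are:

  0-simplices (4): a, b, c, d
  1-simplices (6): ab, ac, ad, bc, bd, cd
  2-simplices (4): abc, abd, acd, bcd

Hence C_0 ≅ Z^4, C_1 ≅ Z^6, C_2 ≅ Z^4.

∂_1: C_1 → C_0 maps an edge to its endpoints' difference, ∂[p,q] = q − p.
As a 4×6 matrix over Z this has rank 3, with invariant factors (1,1,1).

The boundary map ∂_2: C_2 → C_1 maps a triangle to the signed sum of its edges. For instance
  ∂abd = bd − ad + ab,
  ∂bcd = cd − bd + bc.
As a 6×4 matrix over Z this has rank 3, with invariant factors (1,1,1).

From H_k ≅ ker(∂_k) / im(∂_{k+1}) we obtain:

  H_0: rank C_0 − rank ∂_1 = 4 − 3 = 1, and the invariant factors of ∂_1 are all 1, so H_0 ≅ Z.
  H_1: rank ker ∂_1 − rank ∂_2 = (6 − 3) − 3 = 0, and the invariant factors of ∂_2 are all 1, so H_1 ≅ 0.
  H_2: rank ker ∂_2 − rank ∂_3 = (4 − 3) − 0 = 1, and there is no ∂_3, so H_2 ≅ Z.

As a check, the Euler characteristic is 4 − 6 + 4 = 2, which agrees with 1 − 0 + 1 = 2.

H_0 = Z,  H_1 = 0,  H_2 = Z.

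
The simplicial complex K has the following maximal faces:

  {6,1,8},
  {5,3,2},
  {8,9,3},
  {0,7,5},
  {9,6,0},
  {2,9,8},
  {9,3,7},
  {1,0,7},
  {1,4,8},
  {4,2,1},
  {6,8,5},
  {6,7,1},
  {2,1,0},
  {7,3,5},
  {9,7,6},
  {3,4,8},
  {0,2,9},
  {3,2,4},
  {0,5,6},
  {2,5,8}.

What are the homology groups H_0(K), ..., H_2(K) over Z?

H_0 ≅ Z,  H_1 ≅ Z ⊕ Z/2,  H_2 = 0.

K has 10 vertices, 30 edges, 20 triangles.
rank ∂_0 = 0, rank ∂_1 = 9 ⇒ b_0 = 10 − 0 − 9 = 1; all invariant factors of ∂_1 are 1 so no torsion. So H_0 = Z.
rank ∂_1 = 9, rank ∂_2 = 20 ⇒ b_1 = 30 − 9 − 20 = 1; ∂_2 has invariant factor(s) [2] giving torsion. So H_1 = Z ⊕ Z/2.
rank ∂_2 = 20, rank ∂_3 = 0 ⇒ b_2 = 20 − 20 − 0 = 0. So H_2 = 0.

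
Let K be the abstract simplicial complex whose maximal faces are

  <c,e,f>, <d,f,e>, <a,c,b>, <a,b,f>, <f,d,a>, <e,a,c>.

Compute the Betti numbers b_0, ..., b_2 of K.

b_0 = 1, b_1 = 1, b_2 = 0.

We work with the vertex ordering a < b < c < d < e < f. The simplices of K, each written with vertices in increasing order, are:

  0-simplices (6): a, b, c, d, e, f
  1-simplices (12): ab, ac, ad, ae, af, bc, bf, ce, cf, de, df, ef
  2-simplices (6): abc, abf, ace, adf, cef, def

giving chain groups C_0 ≅ Z^6, C_1 ≅ Z^12, C_2 ≅ Z^6.

∂_1: C_1 → C_0 is given by ∂[p,q] = [q] − [p]. For instance
  ∂ad = d − a.
The resulting 6×12 matrix has rank 5, and its Smith normal form has invariant factors (1,1,1,1,1).

Boundary ∂_2: C_2 → C_1 maps a triangle to the signed sum of its edges. For instance
  ∂abc = bc − ac + ab,
  ∂def = ef − df + de.
This gives a 12×6 integer matrix of rank 6; reducing to Smith normal form yields diagonal entries (1,1,1,1,1,1).

Computing H_k = (kernel of ∂_k) / (image of ∂_{k+1}):

  H_0: rank C_0 − rank ∂_1 = 6 − 5 = 1, and the invariant factors of ∂_1 are all 1, so H_0 = Z.
  H_1: rank ker ∂_1 − rank ∂_2 = (12 − 5) − 6 = 1, and the invariant factors of ∂_2 are all 1, so H_1 = Z.
  H_2: rank ker ∂_2 − rank ∂_3 = (6 − 6) − 0 = 0, and there is no ∂_3, so H_2 = 0.

(K is a triangulation of the cylinder S^1 x I.)

Hence the Betti numbers are b_0 = 1, b_1 = 1, b_2 = 0.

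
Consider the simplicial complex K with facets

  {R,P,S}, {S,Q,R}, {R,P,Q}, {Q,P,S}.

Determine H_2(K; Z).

Order the vertices as P < Q < R < S. Listing each simplex with vertices in this order, K has dimension 2 with simplices:

  0-simplices (4): P, Q, R, S
  1-simplices (6): PQ, PR, PS, QR, QS, RS
  2-simplices (4): PQR, PQS, PRS, QRS

so the chain groups are C_0 ≅ Z^4, C_1 ≅ Z^6, C_2 ≅ Z^4.

Boundary ∂_1: C_1 → C_0 is given by ∂[p,q] = [q] − [p]. For instance
  ∂QS = S − Q.
The resulting 4×6 matrix has rank 3, and its Smith normal form has invariant factors (1,1,1).

Boundary ∂_2: C_2 → C_1 maps a triangle to the signed sum of its edges. For instance
  ∂PQR = QR − PR + PQ,
  ∂PRS = RS − PS + PR.
As a 6×4 matrix over Z this has rank 3, with invariant factors (1,1,1).

Computing H_k = (kernel of ∂_k) / (image of ∂_{k+1}):

  H_2: rank ker ∂_2 − rank ∂_3 = (4 − 3) − 0 = 1, and there is no ∂_3, so H_2 ≅ Z.

H_2 = Z.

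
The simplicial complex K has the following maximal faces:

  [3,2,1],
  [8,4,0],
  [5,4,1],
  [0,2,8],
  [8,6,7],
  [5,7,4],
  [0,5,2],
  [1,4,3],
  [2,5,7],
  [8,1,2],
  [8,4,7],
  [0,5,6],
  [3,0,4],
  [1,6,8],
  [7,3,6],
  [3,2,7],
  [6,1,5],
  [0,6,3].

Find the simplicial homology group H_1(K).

We work with the vertex ordering 0 < 1 < 2 < 3 < 4 < 5 < 6 < 7 < 8. The simplices of K, each written with vertices in increasing order, are:

  0-simplices (9): [0], [1], [2], [3], [4], [5], [6], [7], [8]
  1-simplices (27): (27 of them)
  2-simplices (18): [0,2,5], [0,2,8], [0,3,4], [0,3,6], [0,4,8], [0,5,6], [1,2,3], [1,2,8], [1,3,4], [1,4,5], [1,5,6], [1,6,8], [2,3,7], [2,5,7], [3,6,7], [4,5,7], [4,7,8], [6,7,8]

giving chain groups C_0 ≅ Z^9, C_1 ≅ Z^27, C_2 ≅ Z^18.

The boundary map ∂_1: C_1 → C_0 is given by ∂[p,q] = [q] − [p].
The resulting 9×27 matrix has rank 8, and its Smith normal form has invariant factors (1,1,1,1,1,1,1,1).

Boundary ∂_2: C_2 → C_1 acts by ∂[p,q,r] = [q,r] − [p,r] + [p,q]. For instance
  ∂[0,4,8] = [4,8] − [0,8] + [0,4],
  ∂[1,4,5] = [4,5] − [1,5] + [1,4].
This gives a 27×18 integer matrix of rank 17; reducing to Smith normal form yields diagonal entries (1,1,1,1,1,1,1,1,1,1,1,1,1,1,1,1,1).

Computing H_k = (kernel of ∂_k) / (image of ∂_{k+1}):

  H_1: rank ker ∂_1 − rank ∂_2 = (27 − 8) − 17 = 2, and the invariant factors of ∂_2 are all 1, so H_1 = Z^2.

H_1 = Z^2.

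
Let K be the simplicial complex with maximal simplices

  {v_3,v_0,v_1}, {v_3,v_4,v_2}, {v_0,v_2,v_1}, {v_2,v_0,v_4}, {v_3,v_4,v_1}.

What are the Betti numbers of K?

Take the total order v_0 < v_1 < v_2 < v_3 < v_4 on the vertex set. Then K (dimension 2) consists of the simplices:

  0-simplices (5): [v_0], [v_1], [v_2], [v_3], [v_4]
  1-simplices (10): [v_0,v_1], [v_0,v_2], [v_0,v_3], [v_0,v_4], [v_1,v_2], [v_1,v_3], [v_1,v_4], [v_2,v_3], [v_2,v_4], [v_3,v_4]
  2-simplices (5): [v_0,v_1,v_2], [v_0,v_1,v_3], [v_0,v_2,v_4], [v_1,v_3,v_4], [v_2,v_3,v_4]

giving chain groups C_0 ≅ Z^5, C_1 ≅ Z^10, C_2 ≅ Z^5.

∂_1: C_1 → C_0 sends each edge [p,q] (with p < q) to q − p. For instance
  ∂[v_0,v_1] = [v_1] − [v_0].
The 5×10 boundary matrix has rank 4 and Smith normal form diag(1,1,1,1).

The boundary map ∂_2: C_2 → C_1 maps a triangle to the signed sum of its edges. For instance
  ∂[v_1,v_3,v_4] = [v_3,v_4] − [v_1,v_4] + [v_1,v_3],
  ∂[v_0,v_1,v_3] = [v_1,v_3] − [v_0,v_3] + [v_0,v_1].
The resulting 10×5 matrix has rank 5, and its Smith normal form has invariant factors (1,1,1,1,1).

From H_k ≅ ker(∂_k) / im(∂_{k+1}) we obtain:

  H_0: rank C_0 − rank ∂_1 = 5 − 4 = 1, and the invariant factors of ∂_1 are all 1, so H_0 ≅ Z.
  H_1: rank ker ∂_1 − rank ∂_2 = (10 − 4) − 5 = 1, and the invariant factors of ∂_2 are all 1, so H_1 ≅ Z.
  H_2: rank ker ∂_2 − rank ∂_3 = (5 − 5) − 0 = 0, and there is no ∂_3, so H_2 ≅ 0.

Hence the Betti numbers are b_0 = 1, b_1 = 1, b_2 = 0.

b_0 = 1, b_1 = 1, b_2 = 0.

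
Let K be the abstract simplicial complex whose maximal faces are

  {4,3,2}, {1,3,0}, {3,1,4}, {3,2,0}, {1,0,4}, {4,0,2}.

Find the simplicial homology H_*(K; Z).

Take the total order 0 < 1 < 2 < 3 < 4 on the vertex set. Then K (dimension 2) consists of the simplices:

  0-simplices (5): [0], [1], [2], [3], [4]
  1-simplices (9): [0,1], [0,2], [0,3], [0,4], [1,3], [1,4], [2,3], [2,4], [3,4]
  2-simplices (6): [0,1,3], [0,1,4], [0,2,3], [0,2,4], [1,3,4], [2,3,4]

so the chain groups are C_0 ≅ Z^5, C_1 ≅ Z^9, C_2 ≅ Z^6.

The boundary map ∂_1: C_1 → C_0 sends each edge [p,q] (with p < q) to q − p.
This gives a 5×9 integer matrix of rank 4; reducing to Smith normal form yields diagonal entries (1,1,1,1).

The boundary map ∂_2: C_2 → C_1 sends each 2-simplex [p,q,r] to [q,r] − [p,r] + [p,q]. For instance
  ∂[1,3,4] = [3,4] − [1,4] + [1,3],
  ∂[0,1,3] = [1,3] − [0,3] + [0,1].
The resulting 9×6 matrix has rank 5, and its Smith normal form has invariant factors (1,1,1,1,1).

From H_k ≅ ker(∂_k) / im(∂_{k+1}) we obtain:

  H_0: rank C_0 − rank ∂_1 = 5 − 4 = 1, and the invariant factors of ∂_1 are all 1, so H_0 ≅ Z.
  H_1: rank ker ∂_1 − rank ∂_2 = (9 − 4) − 5 = 0, and the invariant factors of ∂_2 are all 1, so H_1 ≅ 0.
  H_2: rank ker ∂_2 − rank ∂_3 = (6 − 5) − 0 = 1, and there is no ∂_3, so H_2 ≅ Z.

H_0 ≅ Z,  H_1 = 0,  H_2 ≅ Z.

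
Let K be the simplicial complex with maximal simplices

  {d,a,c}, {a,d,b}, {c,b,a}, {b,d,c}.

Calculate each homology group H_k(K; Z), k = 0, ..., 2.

H_0 = Z,  H_1 = 0,  H_2 = Z.

K has 4 vertices, 6 edges, 4 triangles.
rank ∂_0 = 0, rank ∂_1 = 3 ⇒ b_0 = 4 − 0 − 3 = 1; all invariant factors of ∂_1 are 1 so no torsion. So H_0 ≅ Z.
rank ∂_1 = 3, rank ∂_2 = 3 ⇒ b_1 = 6 − 3 − 3 = 0; all invariant factors of ∂_2 are 1 so no torsion. So H_1 ≅ 0.
rank ∂_2 = 3, rank ∂_3 = 0 ⇒ b_2 = 4 − 3 − 0 = 1. So H_2 ≅ Z.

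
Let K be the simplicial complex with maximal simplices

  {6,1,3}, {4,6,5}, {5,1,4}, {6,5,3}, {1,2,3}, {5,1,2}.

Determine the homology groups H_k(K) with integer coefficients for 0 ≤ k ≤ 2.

Fix the vertex order 1 < 2 < 3 < 4 < 5 < 6 and write every simplex with vertices in increasing order. Then dim K = 2 and the simplices of K are:

  0-simplices (6): [1], [2], [3], [4], [5], [6]
  1-simplices (12): [1,2], [1,3], [1,4], [1,5], [1,6], [2,3], [2,5], [3,5], [3,6], [4,5], [4,6], [5,6]
  2-simplices (6): [1,2,3], [1,2,5], [1,3,6], [1,4,5], [3,5,6], [4,5,6]

giving chain groups C_0 ≅ Z^6, C_1 ≅ Z^12, C_2 ≅ Z^6.

∂_1: C_1 → C_0 is given by ∂[p,q] = [q] − [p].
The resulting 6×12 matrix has rank 5, and its Smith normal form has invariant factors (1,1,1,1,1).

∂_2: C_2 → C_1 sends each 2-simplex [p,q,r] to [q,r] − [p,r] + [p,q]. For instance
  ∂[3,5,6] = [5,6] − [3,6] + [3,5],
  ∂[4,5,6] = [5,6] − [4,6] + [4,5].
The 12×6 boundary matrix has rank 6 and Smith normal form diag(1,1,1,1,1,1).

Reading off H_k = ker ∂_k / im ∂_{k+1}:

  H_0: rank C_0 − rank ∂_1 = 6 − 5 = 1, and the invariant factors of ∂_1 are all 1, so H_0 = Z.
  H_1: rank ker ∂_1 − rank ∂_2 = (12 − 5) − 6 = 1, and the invariant factors of ∂_2 are all 1, so H_1 = Z.
  H_2: rank ker ∂_2 − rank ∂_3 = (6 − 6) − 0 = 0, and there is no ∂_3, so H_2 = 0.

H_0 ≅ Z,  H_1 ≅ Z,  H_2 = 0.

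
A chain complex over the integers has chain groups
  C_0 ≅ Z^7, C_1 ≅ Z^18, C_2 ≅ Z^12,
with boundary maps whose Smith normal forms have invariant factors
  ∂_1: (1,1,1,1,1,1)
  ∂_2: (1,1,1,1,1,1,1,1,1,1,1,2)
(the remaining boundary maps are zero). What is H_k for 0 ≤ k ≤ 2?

H_0 = Z,  H_1 = Z/2,  H_2 = 0.

H_0: b_0 = 7 − 0 − 6 = 1; torsion from ∂_1 factors > 1: none. So H_0 = Z.
H_1: b_1 = 18 − 6 − 12 = 0; torsion from ∂_2 factors > 1: [2]. So H_1 = Z/2.
H_2: b_2 = 12 − 12 − 0 = 0; torsion from ∂_3 factors > 1: none. So H_2 = 0.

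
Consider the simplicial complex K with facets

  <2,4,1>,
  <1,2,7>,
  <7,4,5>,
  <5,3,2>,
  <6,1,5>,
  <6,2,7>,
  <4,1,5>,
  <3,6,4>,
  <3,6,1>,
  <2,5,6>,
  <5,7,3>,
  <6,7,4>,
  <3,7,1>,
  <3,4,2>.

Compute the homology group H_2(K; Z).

Fix the vertex order 1 < 2 < 3 < 4 < 5 < 6 < 7 and write every simplex with vertices in increasing order. Then dim K = 2 and the simplices of K are:

  0-simplices (7): [1], [2], [3], [4], [5], [6], [7]
  1-simplices (21): [1,2], [1,3], [1,4], [1,5], [1,6], [1,7], [2,3], [2,4], [2,5], [2,6], [2,7], [3,4], [3,5], [3,6], [3,7], [4,5], [4,6], [4,7], [5,6], [5,7], [6,7]
  2-simplices (14): [1,2,4], [1,2,7], [1,3,6], [1,3,7], [1,4,5], [1,5,6], [2,3,4], [2,3,5], [2,5,6], [2,6,7], [3,4,6], [3,5,7], [4,5,7], [4,6,7]

Hence C_0 ≅ Z^7, C_1 ≅ Z^21, C_2 ≅ Z^14.

∂_1: C_1 → C_0 sends each edge [p,q] (with p < q) to q − p.
The 7×21 boundary matrix has rank 6 and Smith normal form diag(1,1,1,1,1,1).

∂_2: C_2 → C_1 sends each 2-simplex [p,q,r] to [q,r] − [p,r] + [p,q]. For instance
  ∂[2,3,5] = [3,5] − [2,5] + [2,3],
  ∂[4,6,7] = [6,7] − [4,7] + [4,6].
As a 21×14 matrix over Z this has rank 13, with invariant factors (1,1,1,1,1,1,1,1,1,1,1,1,1).

Computing H_k = (kernel of ∂_k) / (image of ∂_{k+1}):

  H_2: rank ker ∂_2 − rank ∂_3 = (14 − 13) − 0 = 1, and there is no ∂_3, so H_2 ≅ Z.

H_2 ≅ Z.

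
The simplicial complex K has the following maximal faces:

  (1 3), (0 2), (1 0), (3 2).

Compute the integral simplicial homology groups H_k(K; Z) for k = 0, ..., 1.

H_0 ≅ Z,  H_1 ≅ Z.

K has 4 vertices, 4 edges.
rank ∂_0 = 0, rank ∂_1 = 3 ⇒ b_0 = 4 − 0 − 3 = 1; all invariant factors of ∂_1 are 1 so no torsion. So H_0 ≅ Z.
rank ∂_1 = 3, rank ∂_2 = 0 ⇒ b_1 = 4 − 3 − 0 = 1. So H_1 ≅ Z.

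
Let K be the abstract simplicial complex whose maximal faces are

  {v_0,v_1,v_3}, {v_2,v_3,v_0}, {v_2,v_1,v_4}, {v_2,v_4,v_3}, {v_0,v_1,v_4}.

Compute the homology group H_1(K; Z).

Take the total order v_0 < v_1 < v_2 < v_3 < v_4 on the vertex set. Then K (dimension 2) consists of the simplices:

  0-simplices (5): [v_0], [v_1], [v_2], [v_3], [v_4]
  1-simplices (10): [v_0,v_1], [v_0,v_2], [v_0,v_3], [v_0,v_4], [v_1,v_2], [v_1,v_3], [v_1,v_4], [v_2,v_3], [v_2,v_4], [v_3,v_4]
  2-simplices (5): [v_0,v_1,v_3], [v_0,v_1,v_4], [v_0,v_2,v_3], [v_1,v_2,v_4], [v_2,v_3,v_4]

so the chain groups are C_0 ≅ Z^5, C_1 ≅ Z^10, C_2 ≅ Z^5.

The boundary map ∂_1: C_1 → C_0 maps an edge to its endpoints' difference, ∂[p,q] = q − p.
As a 5×10 matrix over Z this has rank 4, with invariant factors (1,1,1,1).

∂_2: C_2 → C_1 sends each 2-simplex [p,q,r] to [q,r] − [p,r] + [p,q]. For instance
  ∂[v_1,v_2,v_4] = [v_2,v_4] − [v_1,v_4] + [v_1,v_2],
  ∂[v_0,v_2,v_3] = [v_2,v_3] − [v_0,v_3] + [v_0,v_2].
The resulting 10×5 matrix has rank 5, and its Smith normal form has invariant factors (1,1,1,1,1).

Computing H_k = (kernel of ∂_k) / (image of ∂_{k+1}):

  H_1: rank ker ∂_1 − rank ∂_2 = (10 − 4) − 5 = 1, and the invariant factors of ∂_2 are all 1, so H_1 = Z.

H_1 ≅ Z.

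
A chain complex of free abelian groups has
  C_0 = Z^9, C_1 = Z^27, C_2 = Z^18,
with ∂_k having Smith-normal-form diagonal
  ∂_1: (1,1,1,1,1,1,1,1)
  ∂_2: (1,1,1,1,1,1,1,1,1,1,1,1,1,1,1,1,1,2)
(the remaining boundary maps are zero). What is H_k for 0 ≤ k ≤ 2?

H_0: b_0 = 9 − 0 − 8 = 1; torsion from ∂_1 factors > 1: none. So H_0 = Z.
H_1: b_1 = 27 − 8 − 18 = 1; torsion from ∂_2 factors > 1: [2]. So H_1 = Z × Z/2.
H_2: b_2 = 18 − 18 − 0 = 0; torsion from ∂_3 factors > 1: none. So H_2 = 0.

H_0 = Z,  H_1 = Z × Z/2,  H_2 = 0.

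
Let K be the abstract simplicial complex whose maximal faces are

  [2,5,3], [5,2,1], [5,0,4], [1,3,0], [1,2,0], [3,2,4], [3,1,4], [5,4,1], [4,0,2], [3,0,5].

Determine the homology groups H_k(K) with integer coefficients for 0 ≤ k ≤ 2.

Fix the vertex order 0 < 1 < 2 < 3 < 4 < 5 and write every simplex with vertices in increasing order. Then dim K = 2 and the simplices of K are:

  0-simplices (6): [0], [1], [2], [3], [4], [5]
  1-simplices (15): [0,1], [0,2], [0,3], [0,4], [0,5], [1,2], [1,3], [1,4], [1,5], [2,3], [2,4], [2,5], [3,4], [3,5], [4,5]
  2-simplices (10): [0,1,2], [0,1,3], [0,2,4], [0,3,5], [0,4,5], [1,2,5], [1,3,4], [1,4,5], [2,3,4], [2,3,5]

Hence C_0 ≅ Z^6, C_1 ≅ Z^15, C_2 ≅ Z^10.

∂_1: C_1 → C_0 maps an edge to its endpoints' difference, ∂[p,q] = q − p.
The resulting 6×15 matrix has rank 5, and its Smith normal form has invariant factors (1,1,1,1,1).

Boundary ∂_2: C_2 → C_1 maps a triangle to the signed sum of its edges. For instance
  ∂[0,4,5] = [4,5] − [0,5] + [0,4],
  ∂[0,2,4] = [2,4] − [0,4] + [0,2].
The resulting 15×10 matrix has rank 10, and its Smith normal form has invariant factors (1,1,1,1,1,1,1,1,1,2).

Now H_k = ker ∂_k / im ∂_{k+1}, so:

  H_0: rank C_0 − rank ∂_1 = 6 − 5 = 1, and the invariant factors of ∂_1 are all 1, so H_0 = Z.
  H_1: rank ker ∂_1 − rank ∂_2 = (15 − 5) − 10 = 0, and ∂_2 has invariant factor 2 > 1, so H_1 = Z/2.
  H_2: rank ker ∂_2 − rank ∂_3 = (10 − 10) − 0 = 0, and there is no ∂_3, so H_2 = 0.

H_0 = Z,  H_1 = Z/2,  H_2 = 0.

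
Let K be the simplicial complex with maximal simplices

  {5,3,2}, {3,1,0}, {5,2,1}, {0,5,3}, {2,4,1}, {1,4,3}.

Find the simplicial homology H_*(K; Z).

Order the vertices as 0 < 1 < 2 < 3 < 4 < 5. Listing each simplex with vertices in this order, K has dimension 2 with simplices:

  0-simplices (6): [0], [1], [2], [3], [4], [5]
  1-simplices (12): [0,1], [0,3], [0,5], [1,2], [1,3], [1,4], [1,5], [2,3], [2,4], [2,5], [3,4], [3,5]
  2-simplices (6): [0,1,3], [0,3,5], [1,2,4], [1,2,5], [1,3,4], [2,3,5]

Hence C_0 ≅ Z^6, C_1 ≅ Z^12, C_2 ≅ Z^6.

The boundary map ∂_1: C_1 → C_0 is given by ∂[p,q] = [q] − [p].
As a 6×12 matrix over Z this has rank 5, with invariant factors (1,1,1,1,1).

∂_2: C_2 → C_1 acts by ∂[p,q,r] = [q,r] − [p,r] + [p,q]. For instance
  ∂[0,3,5] = [3,5] − [0,5] + [0,3],
  ∂[1,2,5] = [2,5] − [1,5] + [1,2].
As a 12×6 matrix over Z this has rank 6, with invariant factors (1,1,1,1,1,1).

Computing H_k = (kernel of ∂_k) / (image of ∂_{k+1}):

  H_0: rank C_0 − rank ∂_1 = 6 − 5 = 1, and the invariant factors of ∂_1 are all 1, so H_0 ≅ Z.
  H_1: rank ker ∂_1 − rank ∂_2 = (12 − 5) − 6 = 1, and the invariant factors of ∂_2 are all 1, so H_1 ≅ Z.
  H_2: rank ker ∂_2 − rank ∂_3 = (6 − 6) − 0 = 0, and there is no ∂_3, so H_2 ≅ 0.

As a check, the Euler characteristic is 6 − 12 + 6 = 0, which agrees with 1 − 1 + 0 = 0.
(K is a triangulation of the cylinder S^1 x I.)

H_0 ≅ Z,  H_1 ≅ Z,  H_2 = 0.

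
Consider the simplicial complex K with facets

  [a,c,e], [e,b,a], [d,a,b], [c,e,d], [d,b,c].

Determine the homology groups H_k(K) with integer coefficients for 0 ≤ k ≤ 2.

H_0 = Z,  H_1 = Z,  H_2 = 0.

Order the vertices as a < b < c < d < e. Listing each simplex with vertices in this order, K has dimension 2 with simplices:

  0-simplices (5): a, b, c, d, e
  1-simplices (10): ab, ac, ad, ae, bc, bd, be, cd, ce, de
  2-simplices (5): abd, abe, ace, bcd, cde

so the chain groups are C_0 ≅ Z^5, C_1 ≅ Z^10, C_2 ≅ Z^5.

The boundary map ∂_1: C_1 → C_0 is given by ∂[p,q] = [q] − [p]. For instance
  ∂cd = d − c.
This gives a 5×10 integer matrix of rank 4; reducing to Smith normal form yields diagonal entries (1,1,1,1).

The boundary map ∂_2: C_2 → C_1 acts by ∂[p,q,r] = [q,r] − [p,r] + [p,q]. For instance
  ∂abd = bd − ad + ab,
  ∂cde = de − ce + cd.
The resulting 10×5 matrix has rank 5, and its Smith normal form has invariant factors (1,1,1,1,1).

From H_k ≅ ker(∂_k) / im(∂_{k+1}) we obtain:

  H_0: rank C_0 − rank ∂_1 = 5 − 4 = 1, and the invariant factors of ∂_1 are all 1, so H_0 ≅ Z.
  H_1: rank ker ∂_1 − rank ∂_2 = (10 − 4) − 5 = 1, and the invariant factors of ∂_2 are all 1, so H_1 ≅ Z.
  H_2: rank ker ∂_2 − rank ∂_3 = (5 − 5) − 0 = 0, and there is no ∂_3, so H_2 ≅ 0.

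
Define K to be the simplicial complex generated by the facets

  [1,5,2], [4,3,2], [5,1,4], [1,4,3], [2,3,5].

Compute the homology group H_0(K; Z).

H_0 = Z.

Take the total order 1 < 2 < 3 < 4 < 5 on the vertex set. Then K (dimension 2) consists of the simplices:

  0-simplices (5): [1], [2], [3], [4], [5]
  1-simplices (10): [1,2], [1,3], [1,4], [1,5], [2,3], [2,4], [2,5], [3,4], [3,5], [4,5]
  2-simplices (5): [1,2,5], [1,3,4], [1,4,5], [2,3,4], [2,3,5]

giving chain groups C_0 ≅ Z^5, C_1 ≅ Z^10, C_2 ≅ Z^5.

The boundary map ∂_1: C_1 → C_0 sends each edge [p,q] (with p < q) to q − p.
As a 5×10 matrix over Z this has rank 4, with invariant factors (1,1,1,1).

Boundary ∂_2: C_2 → C_1 sends each 2-simplex [p,q,r] to [q,r] − [p,r] + [p,q]. For instance
  ∂[2,3,5] = [3,5] − [2,5] + [2,3],
  ∂[2,3,4] = [3,4] − [2,4] + [2,3].
As a 10×5 matrix over Z this has rank 5, with invariant factors (1,1,1,1,1).

Reading off H_k = ker ∂_k / im ∂_{k+1}:

  H_0: rank C_0 − rank ∂_1 = 5 − 4 = 1, and the invariant factors of ∂_1 are all 1, so H_0 ≅ Z.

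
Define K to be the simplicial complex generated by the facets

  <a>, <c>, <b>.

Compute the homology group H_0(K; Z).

We work with the vertex ordering a < b < c. The simplices of K, each written with vertices in increasing order, are:

  0-simplices (3): a, b, c

Hence C_0 ≅ Z^3.

From H_k ≅ ker(∂_k) / im(∂_{k+1}) we obtain:

  H_0: rank C_0 − rank ∂_1 = 3 − 0 = 3, and there is no ∂_1, so H_0 ≅ Z^3.

H_0 = Z^3.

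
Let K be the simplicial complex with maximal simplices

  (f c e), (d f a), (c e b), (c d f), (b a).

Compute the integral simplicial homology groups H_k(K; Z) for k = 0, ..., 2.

We work with the vertex ordering a < b < c < d < e < f. The simplices of K, each written with vertices in increasing order, are:

  0-simplices (6): a, b, c, d, e, f
  1-simplices (10): ab, ad, af, bc, be, cd, ce, cf, df, ef
  2-simplices (4): adf, bce, cdf, cef

giving chain groups C_0 ≅ Z^6, C_1 ≅ Z^10, C_2 ≅ Z^4.

The boundary map ∂_1: C_1 → C_0 is given by ∂[p,q] = [q] − [p].
This gives a 6×10 integer matrix of rank 5; reducing to Smith normal form yields diagonal entries (1,1,1,1,1).

∂_2: C_2 → C_1 sends each 2-simplex [p,q,r] to [q,r] − [p,r] + [p,q]. For instance
  ∂cdf = df − cf + cd,
  ∂cef = ef − cf + ce.
As a 10×4 matrix over Z this has rank 4, with invariant factors (1,1,1,1).

Now H_k = ker ∂_k / im ∂_{k+1}, so:

  H_0: rank C_0 − rank ∂_1 = 6 − 5 = 1, and the invariant factors of ∂_1 are all 1, so H_0 ≅ Z.
  H_1: rank ker ∂_1 − rank ∂_2 = (10 − 5) − 4 = 1, and the invariant factors of ∂_2 are all 1, so H_1 ≅ Z.
  H_2: rank ker ∂_2 − rank ∂_3 = (4 − 4) − 0 = 0, and there is no ∂_3, so H_2 ≅ 0.

As a check, the Euler characteristic is 6 − 10 + 4 = 0, which agrees with 1 − 1 + 0 = 0.

H_0 = Z,  H_1 = Z,  H_2 = 0.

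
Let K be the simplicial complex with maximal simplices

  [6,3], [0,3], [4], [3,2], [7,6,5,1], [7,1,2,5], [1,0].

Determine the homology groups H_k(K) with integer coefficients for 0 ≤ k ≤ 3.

Order the vertices as 0 < 1 < 2 < 3 < 4 < 5 < 6 < 7. Listing each simplex with vertices in this order, K has dimension 3 with simplices:

  0-simplices (8): [0], [1], [2], [3], [4], [5], [6], [7]
  1-simplices (13): [0,1], [0,3], [1,2], [1,5], [1,6], [1,7], [2,3], [2,5], [2,7], [3,6], [5,6], [5,7], [6,7]
  2-simplices (7): [1,2,5], [1,2,7], [1,5,6], [1,5,7], [1,6,7], [2,5,7], [5,6,7]
  3-simplices (2): [1,2,5,7], [1,5,6,7]

so the chain groups are C_0 ≅ Z^8, C_1 ≅ Z^13, C_2 ≅ Z^7, C_3 ≅ Z^2.

Boundary ∂_1: C_1 → C_0 is given by ∂[p,q] = [q] − [p].
This gives a 8×13 integer matrix of rank 6; reducing to Smith normal form yields diagonal entries (1,1,1,1,1,1).

The boundary map ∂_2: C_2 → C_1 acts by ∂[p,q,r] = [q,r] − [p,r] + [p,q]. For instance
  ∂[5,6,7] = [6,7] − [5,7] + [5,6],
  ∂[1,5,6] = [5,6] − [1,6] + [1,5].
This gives a 13×7 integer matrix of rank 5; reducing to Smith normal form yields diagonal entries (1,1,1,1,1).

The boundary map ∂_3: C_3 → C_2 sends each 3-simplex σ to the alternating sum Σ_i (−1)^i (σ with its i-th vertex removed). For instance
  ∂[1,5,6,7] = [5,6,7] − [1,6,7] + [1,5,7] − [1,5,6],
  ∂[1,2,5,7] = [2,5,7] − [1,5,7] + [1,2,7] − [1,2,5].
The 7×2 boundary matrix has rank 2 and Smith normal form diag(1,1).

Computing H_k = (kernel of ∂_k) / (image of ∂_{k+1}):

  H_0: rank C_0 − rank ∂_1 = 8 − 6 = 2, and the invariant factors of ∂_1 are all 1, so H_0 = Z^2.
  H_1: rank ker ∂_1 − rank ∂_2 = (13 − 6) − 5 = 2, and the invariant factors of ∂_2 are all 1, so H_1 = Z^2.
  H_2: rank ker ∂_2 − rank ∂_3 = (7 − 5) − 2 = 0, and the invariant factors of ∂_3 are all 1, so H_2 = 0.
  H_3: rank ker ∂_3 − rank ∂_4 = (2 − 2) − 0 = 0, and there is no ∂_4, so H_3 = 0.

H_0 = Z^2,  H_1 = Z^2,  H_2 = 0,  H_3 = 0.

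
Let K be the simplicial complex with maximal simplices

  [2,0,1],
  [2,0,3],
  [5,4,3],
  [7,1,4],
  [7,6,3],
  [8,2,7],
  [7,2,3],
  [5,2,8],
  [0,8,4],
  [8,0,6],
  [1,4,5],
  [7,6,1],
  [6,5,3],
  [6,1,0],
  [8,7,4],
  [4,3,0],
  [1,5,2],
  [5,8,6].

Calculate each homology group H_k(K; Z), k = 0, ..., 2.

We work with the vertex ordering 0 < 1 < 2 < 3 < 4 < 5 < 6 < 7 < 8. The simplices of K, each written with vertices in increasing order, are:

  0-simplices (9): [0], [1], [2], [3], [4], [5], [6], [7], [8]
  1-simplices (27): (27 of them)
  2-simplices (18): [0,1,2], [0,1,6], [0,2,3], [0,3,4], [0,4,8], [0,6,8], [1,2,5], [1,4,5], [1,4,7], [1,6,7], [2,3,7], [2,5,8], [2,7,8], [3,4,5], [3,5,6], [3,6,7], [4,7,8], [5,6,8]

Hence C_0 ≅ Z^9, C_1 ≅ Z^27, C_2 ≅ Z^18.

Boundary ∂_1: C_1 → C_0 is given by ∂[p,q] = [q] − [p].
This gives a 9×27 integer matrix of rank 8; reducing to Smith normal form yields diagonal entries (1,1,1,1,1,1,1,1).

∂_2: C_2 → C_1 maps a triangle to the signed sum of its edges. For instance
  ∂[3,4,5] = [4,5] − [3,5] + [3,4],
  ∂[1,6,7] = [6,7] − [1,7] + [1,6].
The resulting 27×18 matrix has rank 17, and its Smith normal form has invariant factors (1,1,1,1,1,1,1,1,1,1,1,1,1,1,1,1,1).

Computing H_k = (kernel of ∂_k) / (image of ∂_{k+1}):

  H_0: rank C_0 − rank ∂_1 = 9 − 8 = 1, and the invariant factors of ∂_1 are all 1, so H_0 = Z.
  H_1: rank ker ∂_1 − rank ∂_2 = (27 − 8) − 17 = 2, and the invariant factors of ∂_2 are all 1, so H_1 = Z^2.
  H_2: rank ker ∂_2 − rank ∂_3 = (18 − 17) − 0 = 1, and there is no ∂_3, so H_2 = Z.

H_0 ≅ Z,  H_1 ≅ Z^2,  H_2 ≅ Z.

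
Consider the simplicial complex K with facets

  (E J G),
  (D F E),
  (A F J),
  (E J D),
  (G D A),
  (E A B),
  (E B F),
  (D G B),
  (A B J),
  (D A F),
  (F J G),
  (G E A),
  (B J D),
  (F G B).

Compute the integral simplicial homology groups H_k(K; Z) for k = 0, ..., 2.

Take the total order A < B < D < E < F < G < J on the vertex set. Then K (dimension 2) consists of the simplices:

  0-simplices (7): A, B, D, E, F, G, J
  1-simplices (21): AB, AD, AE, AF, AG, AJ, BD, BE, BF, BG, BJ, DE, DF, DG, DJ, EF, EG, EJ, FG, FJ, GJ
  2-simplices (14): ABE, ABJ, ADF, ADG, AEG, AFJ, BDG, BDJ, BEF, BFG, DEF, DEJ, EGJ, FGJ

Hence C_0 ≅ Z^7, C_1 ≅ Z^21, C_2 ≅ Z^14.

Boundary ∂_1: C_1 → C_0 sends each edge [p,q] (with p < q) to q − p.
The 7×21 boundary matrix has rank 6 and Smith normal form diag(1,1,1,1,1,1).

The boundary map ∂_2: C_2 → C_1 maps a triangle to the signed sum of its edges. For instance
  ∂BDG = DG − BG + BD,
  ∂ABJ = BJ − AJ + AB.
The 21×14 boundary matrix has rank 13 and Smith normal form diag(1,1,1,1,1,1,1,1,1,1,1,1,1).

Computing H_k = (kernel of ∂_k) / (image of ∂_{k+1}):

  H_0: rank C_0 − rank ∂_1 = 7 − 6 = 1, and the invariant factors of ∂_1 are all 1, so H_0 = Z.
  H_1: rank ker ∂_1 − rank ∂_2 = (21 − 6) − 13 = 2, and the invariant factors of ∂_2 are all 1, so H_1 = Z^2.
  H_2: rank ker ∂_2 − rank ∂_3 = (14 − 13) − 0 = 1, and there is no ∂_3, so H_2 = Z.

As a check, the Euler characteristic is 7 − 21 + 14 = 0, which agrees with 1 − 2 + 1 = 0.

H_0 ≅ Z,  H_1 ≅ Z^2,  H_2 ≅ Z.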